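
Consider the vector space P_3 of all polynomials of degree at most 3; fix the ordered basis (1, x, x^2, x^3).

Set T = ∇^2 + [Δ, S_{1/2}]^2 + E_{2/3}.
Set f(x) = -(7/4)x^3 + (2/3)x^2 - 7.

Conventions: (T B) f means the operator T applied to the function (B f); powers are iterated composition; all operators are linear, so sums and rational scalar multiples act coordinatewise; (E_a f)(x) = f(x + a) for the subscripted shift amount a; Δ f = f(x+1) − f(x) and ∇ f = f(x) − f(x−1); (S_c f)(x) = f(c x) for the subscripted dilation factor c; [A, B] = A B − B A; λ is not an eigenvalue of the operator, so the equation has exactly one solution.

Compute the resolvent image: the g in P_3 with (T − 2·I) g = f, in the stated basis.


write g with unknown coordinates in the stated basis and equate coefficients in (T − 2·I) g = f
solving from the highest basis element down gives g = (7/4)x^3 + (17/6)x^2 + (9757/576)x + 60211/3456
check: T g = (7/4)x^3 + (19/3)x^2 + (9757/288)x + 48115/1728
so T g − 2·g = -(7/4)x^3 + (2/3)x^2 - 7 = f ✓

g(x) = (7/4)x^3 + (17/6)x^2 + (9757/576)x + 60211/3456


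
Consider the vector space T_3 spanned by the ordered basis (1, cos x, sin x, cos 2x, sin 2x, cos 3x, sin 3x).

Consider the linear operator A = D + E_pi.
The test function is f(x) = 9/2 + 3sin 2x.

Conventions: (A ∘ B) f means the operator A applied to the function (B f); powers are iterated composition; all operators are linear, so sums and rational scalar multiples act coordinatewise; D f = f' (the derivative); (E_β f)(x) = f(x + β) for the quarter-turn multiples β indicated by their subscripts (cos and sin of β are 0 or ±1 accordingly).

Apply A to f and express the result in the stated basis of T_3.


D f = 6cos 2x
E_pi f = 9/2 + 3sin 2x
(D + E_pi) f = 9/2 + 6cos 2x + 3sin 2x

g(x) = 9/2 + 6cos 2x + 3sin 2x


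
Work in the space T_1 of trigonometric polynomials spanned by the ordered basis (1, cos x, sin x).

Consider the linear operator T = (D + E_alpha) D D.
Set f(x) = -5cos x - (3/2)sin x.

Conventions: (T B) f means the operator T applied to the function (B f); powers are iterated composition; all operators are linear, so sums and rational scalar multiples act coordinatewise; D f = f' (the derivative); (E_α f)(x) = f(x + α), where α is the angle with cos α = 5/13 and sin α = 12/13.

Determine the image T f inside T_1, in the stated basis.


the result is g(x) = (125/26)cos x - (235/26)sin x

D f = -(3/2)cos x + 5sin x
D D f = 5cos x + (3/2)sin x
D (D D) f = (3/2)cos x - 5sin x
E_alpha (D D) f = (43/13)cos x - (105/26)sin x
(D + E_alpha) (D D) f = (125/26)cos x - (235/26)sin x


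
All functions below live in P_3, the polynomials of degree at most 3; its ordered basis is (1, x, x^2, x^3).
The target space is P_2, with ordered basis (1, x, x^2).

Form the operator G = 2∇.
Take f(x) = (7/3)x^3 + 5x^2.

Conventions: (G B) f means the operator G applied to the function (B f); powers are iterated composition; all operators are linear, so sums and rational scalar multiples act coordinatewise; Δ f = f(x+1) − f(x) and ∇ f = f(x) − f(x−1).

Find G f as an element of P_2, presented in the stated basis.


∇ f = 7x^2 + 3x - 8/3
(2∇) f = 14x^2 + 6x - 16/3

the result is g(x) = 14x^2 + 6x - 16/3


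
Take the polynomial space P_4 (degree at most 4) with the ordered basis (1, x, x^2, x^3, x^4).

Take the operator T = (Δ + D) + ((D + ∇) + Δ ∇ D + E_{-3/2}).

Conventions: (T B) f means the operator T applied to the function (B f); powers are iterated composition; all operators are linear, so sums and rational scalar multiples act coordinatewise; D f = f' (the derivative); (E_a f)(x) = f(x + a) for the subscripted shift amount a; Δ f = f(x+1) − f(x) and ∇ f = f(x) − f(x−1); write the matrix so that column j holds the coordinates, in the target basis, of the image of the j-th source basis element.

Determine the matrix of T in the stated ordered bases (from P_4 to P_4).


the matrix is [[1, 5/2, 9/4, 37/8, 81/16]; [0, 1, 5, 27/4, 37/2]; [0, 0, 1, 15/2, 27/2]; [0, 0, 0, 1, 10]; [0, 0, 0, 0, 1]] (rows listed top to bottom)

image of 1: 1
image of x: x + 5/2
image of x^2: x^2 + 5x + 9/4
image of x^3: x^3 + (15/2)x^2 + (27/4)x + 37/8
image of x^4: x^4 + 10x^3 + (27/2)x^2 + (37/2)x + 81/16
each image's coordinates form column j of the matrix


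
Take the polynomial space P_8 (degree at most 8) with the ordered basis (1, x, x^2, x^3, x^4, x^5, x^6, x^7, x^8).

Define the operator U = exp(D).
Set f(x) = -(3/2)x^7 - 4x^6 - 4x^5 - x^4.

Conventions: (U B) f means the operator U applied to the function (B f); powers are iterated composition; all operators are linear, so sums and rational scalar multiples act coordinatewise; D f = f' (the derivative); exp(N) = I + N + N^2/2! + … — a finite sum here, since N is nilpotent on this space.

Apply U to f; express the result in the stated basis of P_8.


the result is g(x) = -(3/2)x^7 - (29/2)x^6 - (119/2)x^5 - (267/2)x^4 - (353/2)x^3 - (275/2)x^2 - (117/2)x - 21/2

order-1 term: -(21/2)x^6 - 24x^5 - 20x^4 - 4x^3
order-2 term: -(63/2)x^5 - 60x^4 - 40x^3 - 6x^2
order-3 term: -(105/2)x^4 - 80x^3 - 40x^2 - 4x
order-4 term: -(105/2)x^3 - 60x^2 - 20x - 1
order-5 term: -(63/2)x^2 - 24x - 4
order-6 term: -(21/2)x - 4
order-7 term: -3/2
the series for exp(D) f terminates at order 7
exp(D) f = -(3/2)x^7 - (29/2)x^6 - (119/2)x^5 - (267/2)x^4 - (353/2)x^3 - (275/2)x^2 - (117/2)x - 21/2


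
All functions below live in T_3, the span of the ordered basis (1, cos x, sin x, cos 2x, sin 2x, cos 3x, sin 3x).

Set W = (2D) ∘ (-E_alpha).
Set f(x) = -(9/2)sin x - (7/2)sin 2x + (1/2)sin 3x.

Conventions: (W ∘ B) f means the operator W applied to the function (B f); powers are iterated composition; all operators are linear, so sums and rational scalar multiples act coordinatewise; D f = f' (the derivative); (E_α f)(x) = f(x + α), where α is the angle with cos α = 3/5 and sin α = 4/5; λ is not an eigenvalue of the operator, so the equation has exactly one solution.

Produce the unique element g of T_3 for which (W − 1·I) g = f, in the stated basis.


write g with unknown coordinates in the stated basis and equate coefficients in (W − 1·I) g = f
solving from the highest basis element down gives g = -3cos x - (3/2)sin x + (98/233)cos 2x - (497/466)sin 2x - (351/4097)cos 3x + (139/8194)sin 3x
check: W g = -3cos x - 6sin x + (98/233)cos 2x - (1064/233)sin 2x - (351/4097)cos 3x + (2118/4097)sin 3x
so W g − 1·g = -(9/2)sin x - (7/2)sin 2x + (1/2)sin 3x = f ✓

g(x) = -3cos x - (3/2)sin x + (98/233)cos 2x - (497/466)sin 2x - (351/4097)cos 3x + (139/8194)sin 3x


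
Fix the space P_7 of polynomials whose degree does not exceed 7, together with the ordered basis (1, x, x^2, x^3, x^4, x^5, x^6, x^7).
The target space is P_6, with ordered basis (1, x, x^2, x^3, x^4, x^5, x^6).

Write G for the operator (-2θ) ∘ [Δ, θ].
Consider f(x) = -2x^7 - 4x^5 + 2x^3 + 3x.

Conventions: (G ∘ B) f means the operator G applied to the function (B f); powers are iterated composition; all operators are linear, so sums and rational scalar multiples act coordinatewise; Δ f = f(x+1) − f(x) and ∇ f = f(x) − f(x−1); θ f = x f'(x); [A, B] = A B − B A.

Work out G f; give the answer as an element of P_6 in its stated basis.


θ f = -14x^7 - 20x^5 + 6x^3 + 3x
Δ θ f = -98x^6 - 294x^5 - 590x^4 - 690x^3 - 476x^2 - 180x - 25
Δ f = -14x^6 - 42x^5 - 90x^4 - 110x^3 - 76x^2 - 28x - 1
θ Δ f = -84x^6 - 210x^5 - 360x^4 - 330x^3 - 152x^2 - 28x
[Δ, θ] f = -14x^6 - 84x^5 - 230x^4 - 360x^3 - 324x^2 - 152x - 25
θ [Δ, θ] f = -84x^6 - 420x^5 - 920x^4 - 1080x^3 - 648x^2 - 152x
(-2θ) [Δ, θ] f = 168x^6 + 840x^5 + 1840x^4 + 2160x^3 + 1296x^2 + 304x

the image equals g(x) = 168x^6 + 840x^5 + 1840x^4 + 2160x^3 + 1296x^2 + 304x


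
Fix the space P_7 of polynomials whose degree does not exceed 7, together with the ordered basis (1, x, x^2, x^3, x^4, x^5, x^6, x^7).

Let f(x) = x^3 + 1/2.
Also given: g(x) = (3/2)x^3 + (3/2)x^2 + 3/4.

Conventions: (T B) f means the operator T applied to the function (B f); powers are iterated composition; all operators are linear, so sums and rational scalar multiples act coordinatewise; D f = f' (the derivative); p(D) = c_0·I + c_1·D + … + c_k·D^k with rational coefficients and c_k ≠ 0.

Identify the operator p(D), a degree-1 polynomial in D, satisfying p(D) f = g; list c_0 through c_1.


D^0 f = x^3 + 1/2
D^1 f = 3x^2
matching coefficients of g against c_0 f + c_1 Df + … from the top degree down determines the c_i
solution: c_0 = 3/2, c_1 = 1/2

p(D) = (3/2)·I + (1/2)·D, i.e. c_0 = 3/2, c_1 = 1/2


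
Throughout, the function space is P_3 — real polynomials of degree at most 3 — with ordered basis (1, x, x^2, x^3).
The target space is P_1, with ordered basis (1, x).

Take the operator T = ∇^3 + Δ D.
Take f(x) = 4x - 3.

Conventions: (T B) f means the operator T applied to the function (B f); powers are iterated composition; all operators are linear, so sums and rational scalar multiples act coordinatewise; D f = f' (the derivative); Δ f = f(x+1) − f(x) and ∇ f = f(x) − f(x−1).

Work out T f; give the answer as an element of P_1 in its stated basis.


the image equals g(x) = 0

∇ f = 4
∇ ∇ f = 0
∇ ∇ ∇ f = 0
D f = 4
Δ D f = 0
(∇^3 + Δ D) f = 0


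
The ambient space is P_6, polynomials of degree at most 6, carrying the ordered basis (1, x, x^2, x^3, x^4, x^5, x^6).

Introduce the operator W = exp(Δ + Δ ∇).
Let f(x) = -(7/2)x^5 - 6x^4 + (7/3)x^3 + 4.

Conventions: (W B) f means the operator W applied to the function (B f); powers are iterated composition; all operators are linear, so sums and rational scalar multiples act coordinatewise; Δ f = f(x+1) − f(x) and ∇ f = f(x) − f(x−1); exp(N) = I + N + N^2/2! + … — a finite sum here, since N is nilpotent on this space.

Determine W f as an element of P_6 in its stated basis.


order-1 term: -(35/2)x^4 - 129x^3 - 136x^2 - (111/2)x - 115/6
order-2 term: -35x^3 - 351x^2 - (1503/2)x - 645/2
order-3 term: -35x^2 - 339x - 3679/6
order-4 term: -(35/2)x - 111
order-5 term: -7/2
the series for exp(Δ + Δ ∇) f terminates at order 5
exp(Δ + Δ ∇) f = -(7/2)x^5 - (47/2)x^4 - (485/3)x^3 - 522x^2 - (2327/2)x - 3196/3

the image equals g(x) = -(7/2)x^5 - (47/2)x^4 - (485/3)x^3 - 522x^2 - (2327/2)x - 3196/3


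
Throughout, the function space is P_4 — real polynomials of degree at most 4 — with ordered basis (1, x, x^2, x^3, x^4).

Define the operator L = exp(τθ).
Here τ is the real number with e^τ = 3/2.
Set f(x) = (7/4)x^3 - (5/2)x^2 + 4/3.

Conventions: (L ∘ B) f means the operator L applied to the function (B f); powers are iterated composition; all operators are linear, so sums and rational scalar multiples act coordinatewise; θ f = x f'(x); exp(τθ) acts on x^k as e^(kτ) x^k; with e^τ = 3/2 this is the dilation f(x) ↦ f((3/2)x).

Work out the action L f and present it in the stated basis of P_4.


the result is g(x) = (189/32)x^3 - (45/8)x^2 + 4/3

exp(τθ) x^k = e^(kτ) x^k; with e^τ = 3/2 this sends x^k to (3/2)^k x^k
x^2 ↦ 9/4 x^2
x^3 ↦ 27/8 x^3
applying this coordinatewise to f: exp(τθ) f = (189/32)x^3 - (45/8)x^2 + 4/3


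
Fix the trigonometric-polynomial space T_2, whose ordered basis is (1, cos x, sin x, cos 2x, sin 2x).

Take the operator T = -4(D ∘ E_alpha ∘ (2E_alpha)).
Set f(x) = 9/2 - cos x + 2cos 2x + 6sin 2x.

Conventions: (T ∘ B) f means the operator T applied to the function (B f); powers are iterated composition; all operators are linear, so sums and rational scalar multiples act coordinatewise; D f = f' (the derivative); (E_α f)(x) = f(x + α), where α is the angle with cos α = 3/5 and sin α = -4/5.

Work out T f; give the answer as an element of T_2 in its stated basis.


E_alpha f = 9/2 - (3/5)cos x - (4/5)sin x - (158/25)cos 2x + (6/25)sin 2x
(2E_alpha) f = 9 - (6/5)cos x - (8/5)sin x - (316/25)cos 2x + (12/25)sin 2x
E_alpha (2E_alpha) f = 9 + (14/25)cos x - (48/25)sin x + (1924/625)cos 2x - (7668/625)sin 2x
D E_alpha (2E_alpha) f = -(48/25)cos x - (14/25)sin x - (15336/625)cos 2x - (3848/625)sin 2x
(-4(D ∘ E_alpha ∘ (2E_alpha))) f = (192/25)cos x + (56/25)sin x + (61344/625)cos 2x + (15392/625)sin 2x

the result is g(x) = (192/25)cos x + (56/25)sin x + (61344/625)cos 2x + (15392/625)sin 2x


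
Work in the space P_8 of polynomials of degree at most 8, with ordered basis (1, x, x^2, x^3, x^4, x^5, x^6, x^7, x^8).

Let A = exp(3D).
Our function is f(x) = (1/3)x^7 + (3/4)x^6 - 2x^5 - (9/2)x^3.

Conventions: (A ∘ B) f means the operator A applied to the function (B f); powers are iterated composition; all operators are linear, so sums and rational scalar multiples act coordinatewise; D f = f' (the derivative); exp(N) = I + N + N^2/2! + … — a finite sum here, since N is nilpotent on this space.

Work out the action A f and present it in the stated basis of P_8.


order-1 term: 7x^6 + (27/2)x^5 - 30x^4 - (81/2)x^2
order-2 term: 63x^5 + (405/4)x^4 - 180x^3 - (243/2)x
order-3 term: 315x^4 + 405x^3 - 540x^2 - 243/2
order-4 term: 945x^3 + (3645/4)x^2 - 810x
order-5 term: 1701x^2 + (2187/2)x - 486
order-6 term: 1701x + 2187/4
order-7 term: 729
the series for exp(3D) f terminates at order 7
exp(3D) f = (1/3)x^7 + (31/4)x^6 + (149/2)x^5 + (1545/4)x^4 + (2331/2)x^3 + (8127/4)x^2 + 1863x + 2673/4

the result is g(x) = (1/3)x^7 + (31/4)x^6 + (149/2)x^5 + (1545/4)x^4 + (2331/2)x^3 + (8127/4)x^2 + 1863x + 2673/4


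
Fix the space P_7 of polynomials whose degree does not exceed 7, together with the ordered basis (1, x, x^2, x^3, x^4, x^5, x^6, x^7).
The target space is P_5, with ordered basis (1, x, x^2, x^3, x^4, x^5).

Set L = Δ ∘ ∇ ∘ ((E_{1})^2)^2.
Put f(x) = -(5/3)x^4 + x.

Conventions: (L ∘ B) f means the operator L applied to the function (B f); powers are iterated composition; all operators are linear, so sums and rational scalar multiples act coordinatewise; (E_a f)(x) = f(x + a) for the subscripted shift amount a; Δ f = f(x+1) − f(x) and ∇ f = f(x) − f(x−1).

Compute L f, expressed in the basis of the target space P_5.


E_{1} f = -(5/3)x^4 - (20/3)x^3 - 10x^2 - (17/3)x - 2/3
E_{1} E_{1} f = -(5/3)x^4 - (40/3)x^3 - 40x^2 - (157/3)x - 74/3
E_{1} (E_{1})^2 f = -(5/3)x^4 - 20x^3 - 90x^2 - 179x - 132
E_{1} E_{1} (E_{1})^2 f = -(5/3)x^4 - (80/3)x^3 - 160x^2 - (1277/3)x - 1268/3
∇ ((E_{1})^2)^2 f = -(20/3)x^3 - 70x^2 - (740/3)x - 872/3
Δ ∇ ((E_{1})^2)^2 f = -20x^2 - 160x - 970/3

g(x) = -20x^2 - 160x - 970/3


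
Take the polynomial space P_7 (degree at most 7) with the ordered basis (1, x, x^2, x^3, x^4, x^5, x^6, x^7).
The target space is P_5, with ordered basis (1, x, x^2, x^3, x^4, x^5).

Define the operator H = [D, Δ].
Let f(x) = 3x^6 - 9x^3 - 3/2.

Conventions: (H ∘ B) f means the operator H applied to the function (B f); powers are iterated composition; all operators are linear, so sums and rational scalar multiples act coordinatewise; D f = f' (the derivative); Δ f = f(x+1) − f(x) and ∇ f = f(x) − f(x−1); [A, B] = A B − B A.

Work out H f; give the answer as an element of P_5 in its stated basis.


Δ f = 18x^5 + 45x^4 + 60x^3 + 18x^2 - 9x - 6
D Δ f = 90x^4 + 180x^3 + 180x^2 + 36x - 9
D f = 18x^5 - 27x^2
Δ D f = 90x^4 + 180x^3 + 180x^2 + 36x - 9
[D, Δ] f = 0

g(x) = 0


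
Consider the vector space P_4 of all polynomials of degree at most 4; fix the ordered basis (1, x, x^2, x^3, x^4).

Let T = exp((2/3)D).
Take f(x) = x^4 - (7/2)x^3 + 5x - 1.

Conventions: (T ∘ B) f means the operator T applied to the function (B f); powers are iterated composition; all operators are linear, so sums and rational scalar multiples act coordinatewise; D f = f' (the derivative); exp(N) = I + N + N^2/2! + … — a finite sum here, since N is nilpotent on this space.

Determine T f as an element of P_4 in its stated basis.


order-1 term: (8/3)x^3 - 7x^2 + 10/3
order-2 term: (8/3)x^2 - (14/3)x
order-3 term: (32/27)x - 28/27
order-4 term: 16/81
the series for exp((2/3)D) f terminates at order 4
exp((2/3)D) f = x^4 - (5/6)x^3 - (13/3)x^2 + (41/27)x + 121/81

the result is g(x) = x^4 - (5/6)x^3 - (13/3)x^2 + (41/27)x + 121/81


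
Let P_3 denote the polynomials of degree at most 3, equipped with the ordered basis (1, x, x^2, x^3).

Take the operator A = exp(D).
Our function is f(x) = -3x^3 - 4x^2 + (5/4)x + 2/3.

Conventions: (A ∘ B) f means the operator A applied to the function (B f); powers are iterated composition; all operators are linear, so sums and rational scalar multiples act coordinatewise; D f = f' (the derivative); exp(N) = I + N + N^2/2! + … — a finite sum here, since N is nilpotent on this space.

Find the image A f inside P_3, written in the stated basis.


order-1 term: -9x^2 - 8x + 5/4
order-2 term: -9x - 4
order-3 term: -3
the series for exp(D) f terminates at order 3
exp(D) f = -3x^3 - 13x^2 - (63/4)x - 61/12

g(x) = -3x^3 - 13x^2 - (63/4)x - 61/12


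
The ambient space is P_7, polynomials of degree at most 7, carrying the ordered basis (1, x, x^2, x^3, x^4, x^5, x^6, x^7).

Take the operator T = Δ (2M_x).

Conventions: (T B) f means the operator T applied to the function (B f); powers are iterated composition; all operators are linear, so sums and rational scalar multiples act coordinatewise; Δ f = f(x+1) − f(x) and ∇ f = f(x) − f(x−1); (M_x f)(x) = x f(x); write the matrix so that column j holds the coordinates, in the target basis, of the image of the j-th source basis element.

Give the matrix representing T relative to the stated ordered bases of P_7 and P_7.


image of 1: 2
image of x: 4x + 2
image of x^2: 6x^2 + 6x + 2
image of x^3: 8x^3 + 12x^2 + 8x + 2
image of x^4: 10x^4 + 20x^3 + 20x^2 + 10x + 2
image of x^5: 12x^5 + 30x^4 + 40x^3 + 30x^2 + 12x + 2
image of x^6: 14x^6 + 42x^5 + 70x^4 + 70x^3 + 42x^2 + 14x + 2
image of x^7: 16x^7 + 56x^6 + 112x^5 + 140x^4 + 112x^3 + 56x^2 + 16x + 2
each image's coordinates form column j of the matrix

the matrix is [[2, 2, 2, 2, 2, 2, 2, 2]; [0, 4, 6, 8, 10, 12, 14, 16]; [0, 0, 6, 12, 20, 30, 42, 56]; [0, 0, 0, 8, 20, 40, 70, 112]; [0, 0, 0, 0, 10, 30, 70, 140]; [0, 0, 0, 0, 0, 12, 42, 112]; [0, 0, 0, 0, 0, 0, 14, 56]; [0, 0, 0, 0, 0, 0, 0, 16]] (rows listed top to bottom)


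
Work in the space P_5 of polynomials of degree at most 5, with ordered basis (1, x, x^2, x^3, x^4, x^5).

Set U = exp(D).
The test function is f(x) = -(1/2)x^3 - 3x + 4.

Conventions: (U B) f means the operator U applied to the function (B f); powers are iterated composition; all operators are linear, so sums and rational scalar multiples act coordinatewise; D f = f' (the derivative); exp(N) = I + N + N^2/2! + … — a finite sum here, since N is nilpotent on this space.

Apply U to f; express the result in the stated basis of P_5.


order-1 term: -(3/2)x^2 - 3
order-2 term: -(3/2)x
order-3 term: -1/2
the series for exp(D) f terminates at order 3
exp(D) f = -(1/2)x^3 - (3/2)x^2 - (9/2)x + 1/2

the image equals g(x) = -(1/2)x^3 - (3/2)x^2 - (9/2)x + 1/2


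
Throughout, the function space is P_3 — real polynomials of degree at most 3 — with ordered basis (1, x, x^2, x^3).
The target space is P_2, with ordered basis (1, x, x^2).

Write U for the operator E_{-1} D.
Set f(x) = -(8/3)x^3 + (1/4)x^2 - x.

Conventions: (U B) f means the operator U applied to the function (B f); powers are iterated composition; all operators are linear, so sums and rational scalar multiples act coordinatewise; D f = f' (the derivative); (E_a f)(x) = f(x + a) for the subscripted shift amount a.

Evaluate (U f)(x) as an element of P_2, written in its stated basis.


D f = -8x^2 + (1/2)x - 1
E_{-1} D f = -8x^2 + (33/2)x - 19/2

the result is g(x) = -8x^2 + (33/2)x - 19/2


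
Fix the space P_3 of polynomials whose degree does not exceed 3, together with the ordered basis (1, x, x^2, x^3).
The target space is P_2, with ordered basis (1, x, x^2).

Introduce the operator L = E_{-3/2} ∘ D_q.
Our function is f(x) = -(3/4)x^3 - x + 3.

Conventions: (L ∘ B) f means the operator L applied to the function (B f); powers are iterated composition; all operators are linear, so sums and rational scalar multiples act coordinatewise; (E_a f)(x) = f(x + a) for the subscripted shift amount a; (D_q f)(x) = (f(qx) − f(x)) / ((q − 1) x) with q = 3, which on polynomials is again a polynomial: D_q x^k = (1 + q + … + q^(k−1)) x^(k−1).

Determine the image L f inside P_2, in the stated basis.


D_q f = -(39/4)x^2 - 1
E_{-3/2} D_q f = -(39/4)x^2 + (117/4)x - 367/16

the image equals g(x) = -(39/4)x^2 + (117/4)x - 367/16


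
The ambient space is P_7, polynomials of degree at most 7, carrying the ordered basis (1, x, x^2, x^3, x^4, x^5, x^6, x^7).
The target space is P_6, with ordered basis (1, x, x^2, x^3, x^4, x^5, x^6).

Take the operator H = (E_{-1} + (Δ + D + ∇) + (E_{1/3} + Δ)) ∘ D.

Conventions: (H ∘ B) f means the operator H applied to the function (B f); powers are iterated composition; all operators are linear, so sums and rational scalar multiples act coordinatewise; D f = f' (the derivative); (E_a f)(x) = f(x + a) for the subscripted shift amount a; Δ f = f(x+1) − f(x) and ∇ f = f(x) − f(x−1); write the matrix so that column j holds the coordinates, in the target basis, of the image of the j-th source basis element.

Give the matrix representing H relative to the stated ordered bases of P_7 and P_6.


image of 1: 0
image of x: 2
image of x^2: 4x + 20/3
image of x^3: 6x^2 + 20x + 19/3
image of x^4: 8x^3 + 40x^2 + (76/3)x + 220/27
image of x^5: 10x^4 + (200/3)x^3 + (190/3)x^2 + (1100/27)x + 815/81
image of x^6: 12x^5 + 100x^4 + (380/3)x^3 + (1100/9)x^2 + (1630/27)x + 974/81
image of x^7: 14x^6 + 140x^5 + (665/3)x^4 + (7700/27)x^3 + (5705/27)x^2 + (6818/81)x + 10213/729
each image's coordinates form column j of the matrix

the matrix is [[0, 2, 20/3, 19/3, 220/27, 815/81, 974/81, 10213/729]; [0, 0, 4, 20, 76/3, 1100/27, 1630/27, 6818/81]; [0, 0, 0, 6, 40, 190/3, 1100/9, 5705/27]; [0, 0, 0, 0, 8, 200/3, 380/3, 7700/27]; [0, 0, 0, 0, 0, 10, 100, 665/3]; [0, 0, 0, 0, 0, 0, 12, 140]; [0, 0, 0, 0, 0, 0, 0, 14]] (rows listed top to bottom)


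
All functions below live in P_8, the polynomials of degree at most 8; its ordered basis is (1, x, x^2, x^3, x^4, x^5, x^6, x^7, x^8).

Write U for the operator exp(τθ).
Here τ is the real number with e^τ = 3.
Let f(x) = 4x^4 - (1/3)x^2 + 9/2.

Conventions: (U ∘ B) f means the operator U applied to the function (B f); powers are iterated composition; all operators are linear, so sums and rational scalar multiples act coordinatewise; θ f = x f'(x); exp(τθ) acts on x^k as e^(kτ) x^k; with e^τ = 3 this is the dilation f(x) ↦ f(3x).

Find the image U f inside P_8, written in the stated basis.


exp(τθ) x^k = e^(kτ) x^k; with e^τ = 3 this sends x^k to 3^k x^k
x^2 ↦ 9 x^2
x^4 ↦ 81 x^4
applying this coordinatewise to f: exp(τθ) f = 324x^4 - 3x^2 + 9/2

g(x) = 324x^4 - 3x^2 + 9/2


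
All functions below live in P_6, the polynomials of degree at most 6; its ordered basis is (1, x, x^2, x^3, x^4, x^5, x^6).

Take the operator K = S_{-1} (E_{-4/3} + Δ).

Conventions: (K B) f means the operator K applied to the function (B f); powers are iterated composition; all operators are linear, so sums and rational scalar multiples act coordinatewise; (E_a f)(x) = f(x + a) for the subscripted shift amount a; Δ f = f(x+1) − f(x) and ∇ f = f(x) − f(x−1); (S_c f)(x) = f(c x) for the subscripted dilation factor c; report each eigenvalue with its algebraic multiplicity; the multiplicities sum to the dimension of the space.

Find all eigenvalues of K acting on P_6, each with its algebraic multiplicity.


image of 1: 1
image of x: -x - 1/3
image of x^2: x^2 + (2/3)x + 25/9
image of x^3: -x^3 - x^2 - (25/3)x - 37/27
image of x^4: x^4 + (4/3)x^3 + (50/3)x^2 + (148/27)x + 337/81
image of x^5: -x^5 - (5/3)x^4 - (250/9)x^3 - (370/27)x^2 - (1685/81)x - 781/243
image of x^6: x^6 + 2x^5 + (125/3)x^4 + (740/27)x^3 + (1685/27)x^2 + (1562/81)x + 4825/729
the matrix is upper triangular; its diagonal is (1, -1, 1, -1, 1, -1, 1)
for a triangular matrix the eigenvalues are the diagonal entries, with algebraic multiplicity their repetition count

λ = -1 (multiplicity 3), λ = 1 (multiplicity 4)


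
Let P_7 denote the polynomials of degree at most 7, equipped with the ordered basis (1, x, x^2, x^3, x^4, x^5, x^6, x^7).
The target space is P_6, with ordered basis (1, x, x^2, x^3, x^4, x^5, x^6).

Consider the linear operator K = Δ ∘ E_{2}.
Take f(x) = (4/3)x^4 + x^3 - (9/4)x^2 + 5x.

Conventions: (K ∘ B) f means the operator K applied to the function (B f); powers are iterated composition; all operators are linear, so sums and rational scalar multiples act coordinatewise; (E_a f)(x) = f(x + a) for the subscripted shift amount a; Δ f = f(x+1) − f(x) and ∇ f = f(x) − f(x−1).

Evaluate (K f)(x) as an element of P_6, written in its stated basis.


E_{2} f = (4/3)x^4 + (35/3)x^3 + (143/4)x^2 + (152/3)x + 91/3
Δ E_{2} f = (16/3)x^3 + 43x^2 + (671/6)x + 1193/12

the result is g(x) = (16/3)x^3 + 43x^2 + (671/6)x + 1193/12


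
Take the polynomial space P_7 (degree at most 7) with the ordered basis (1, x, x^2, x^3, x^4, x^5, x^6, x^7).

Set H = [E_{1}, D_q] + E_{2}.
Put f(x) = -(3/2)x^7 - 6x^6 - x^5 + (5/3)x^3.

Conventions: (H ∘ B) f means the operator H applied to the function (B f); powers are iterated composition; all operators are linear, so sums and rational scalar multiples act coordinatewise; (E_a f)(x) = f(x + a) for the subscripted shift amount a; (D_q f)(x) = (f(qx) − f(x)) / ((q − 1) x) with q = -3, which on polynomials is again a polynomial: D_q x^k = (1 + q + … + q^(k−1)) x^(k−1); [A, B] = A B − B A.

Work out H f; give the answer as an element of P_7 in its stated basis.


D_q f = -(1641/2)x^6 + 1092x^5 - 61x^4 + (35/3)x^2
E_{1} D_q f = -(1641/2)x^6 - 3831x^5 - (13817/2)x^4 - 5734x^3 - (10451/6)x^2 + (949/3)x + 1333/6
E_{1} f = -(3/2)x^7 - (33/2)x^6 - (137/2)x^5 - (295/2)x^4 - (1085/6)x^3 - (253/2)x^2 - (93/2)x - 41/6
D_q E_{1} f = -(1641/2)x^6 + 3003x^5 - (8357/2)x^4 + 2950x^3 - (7595/6)x^2 + 253x - 93/2
[E_{1}, D_q] f = -6834x^5 - 2730x^4 - 8684x^3 - 476x^2 + (190/3)x + 806/3
E_{2} f = -(3/2)x^7 - 27x^6 - 199x^5 - 790x^4 - (5515/3)x^3 - 2518x^2 - 1884x - 1784/3
([E_{1}, D_q] + E_{2}) f = -(3/2)x^7 - 27x^6 - 7033x^5 - 3520x^4 - (31567/3)x^3 - 2994x^2 - (5462/3)x - 326

the result is g(x) = -(3/2)x^7 - 27x^6 - 7033x^5 - 3520x^4 - (31567/3)x^3 - 2994x^2 - (5462/3)x - 326


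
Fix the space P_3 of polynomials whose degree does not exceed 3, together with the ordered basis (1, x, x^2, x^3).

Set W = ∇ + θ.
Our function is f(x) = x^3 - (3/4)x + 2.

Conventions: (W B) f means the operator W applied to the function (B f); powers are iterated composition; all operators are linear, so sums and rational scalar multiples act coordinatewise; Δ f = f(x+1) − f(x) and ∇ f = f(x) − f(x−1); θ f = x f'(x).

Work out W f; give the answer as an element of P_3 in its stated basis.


∇ f = 3x^2 - 3x + 1/4
θ f = 3x^3 - (3/4)x
(∇ + θ) f = 3x^3 + 3x^2 - (15/4)x + 1/4

the result is g(x) = 3x^3 + 3x^2 - (15/4)x + 1/4


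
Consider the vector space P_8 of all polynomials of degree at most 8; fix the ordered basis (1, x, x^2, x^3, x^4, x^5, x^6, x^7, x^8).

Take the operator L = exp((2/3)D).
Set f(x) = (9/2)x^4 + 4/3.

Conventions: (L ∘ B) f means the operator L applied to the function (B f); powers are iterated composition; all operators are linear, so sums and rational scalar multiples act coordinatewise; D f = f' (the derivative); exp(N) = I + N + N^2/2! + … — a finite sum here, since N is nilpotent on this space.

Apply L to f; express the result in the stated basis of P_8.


the result is g(x) = (9/2)x^4 + 12x^3 + 12x^2 + (16/3)x + 20/9

order-1 term: 12x^3
order-2 term: 12x^2
order-3 term: (16/3)x
order-4 term: 8/9
the series for exp((2/3)D) f terminates at order 4
exp((2/3)D) f = (9/2)x^4 + 12x^3 + 12x^2 + (16/3)x + 20/9


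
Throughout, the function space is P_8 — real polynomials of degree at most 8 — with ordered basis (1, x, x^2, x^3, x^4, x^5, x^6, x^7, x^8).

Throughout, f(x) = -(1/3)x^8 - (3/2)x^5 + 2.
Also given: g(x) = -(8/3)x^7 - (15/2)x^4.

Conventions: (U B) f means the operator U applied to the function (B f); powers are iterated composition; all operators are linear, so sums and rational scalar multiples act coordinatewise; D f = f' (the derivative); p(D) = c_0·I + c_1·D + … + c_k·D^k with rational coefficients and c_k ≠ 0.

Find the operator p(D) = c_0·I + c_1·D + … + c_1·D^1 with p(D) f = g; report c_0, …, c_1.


c_0 = 0, c_1 = 1

D^0 f = -(1/3)x^8 - (3/2)x^5 + 2
D^1 f = -(8/3)x^7 - (15/2)x^4
matching coefficients of g against c_0 f + c_1 Df + … from the top degree down determines the c_i
solution: c_0 = 0, c_1 = 1


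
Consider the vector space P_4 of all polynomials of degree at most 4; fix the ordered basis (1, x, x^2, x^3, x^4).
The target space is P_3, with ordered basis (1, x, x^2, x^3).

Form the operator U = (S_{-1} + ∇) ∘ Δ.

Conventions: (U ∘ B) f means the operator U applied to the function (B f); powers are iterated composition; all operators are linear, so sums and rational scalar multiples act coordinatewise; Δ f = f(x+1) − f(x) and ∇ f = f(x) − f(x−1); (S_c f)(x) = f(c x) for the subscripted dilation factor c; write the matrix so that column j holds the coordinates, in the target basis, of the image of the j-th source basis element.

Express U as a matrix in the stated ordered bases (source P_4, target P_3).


the matrix is [[0, 1, 3, 1, 3]; [0, 0, -2, 3, -4]; [0, 0, 0, 3, 18]; [0, 0, 0, 0, -4]] (rows listed top to bottom)

image of 1: 0
image of x: 1
image of x^2: -2x + 3
image of x^3: 3x^2 + 3x + 1
image of x^4: -4x^3 + 18x^2 - 4x + 3
each image's coordinates form column j of the matrix


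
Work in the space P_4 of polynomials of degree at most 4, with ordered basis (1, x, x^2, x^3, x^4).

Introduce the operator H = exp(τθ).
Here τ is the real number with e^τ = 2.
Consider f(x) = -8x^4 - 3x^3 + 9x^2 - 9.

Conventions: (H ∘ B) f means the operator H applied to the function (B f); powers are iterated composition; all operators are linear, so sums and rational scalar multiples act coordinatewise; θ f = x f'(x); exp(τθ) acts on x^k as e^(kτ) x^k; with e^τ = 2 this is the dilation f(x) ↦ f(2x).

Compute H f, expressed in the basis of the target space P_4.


the image equals g(x) = -128x^4 - 24x^3 + 36x^2 - 9

exp(τθ) x^k = e^(kτ) x^k; with e^τ = 2 this sends x^k to 2^k x^k
x^2 ↦ 4 x^2
x^3 ↦ 8 x^3
x^4 ↦ 16 x^4
applying this coordinatewise to f: exp(τθ) f = -128x^4 - 24x^3 + 36x^2 - 9


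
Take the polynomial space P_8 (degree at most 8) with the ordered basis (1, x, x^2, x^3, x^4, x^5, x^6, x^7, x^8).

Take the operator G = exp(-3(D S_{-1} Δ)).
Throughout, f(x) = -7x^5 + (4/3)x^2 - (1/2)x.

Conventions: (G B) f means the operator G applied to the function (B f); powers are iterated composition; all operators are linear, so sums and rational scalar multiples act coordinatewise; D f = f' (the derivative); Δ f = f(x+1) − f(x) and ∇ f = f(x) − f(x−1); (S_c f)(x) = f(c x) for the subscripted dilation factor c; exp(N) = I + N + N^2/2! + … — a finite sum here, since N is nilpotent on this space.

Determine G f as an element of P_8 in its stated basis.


order-1 term: 420x^3 - 630x^2 + 420x - 97
order-2 term: -3780x
the series for exp(-3(D S_{-1} Δ)) f terminates at order 2
exp(-3(D S_{-1} Δ)) f = -7x^5 + 420x^3 - (1886/3)x^2 - (6721/2)x - 97

g(x) = -7x^5 + 420x^3 - (1886/3)x^2 - (6721/2)x - 97


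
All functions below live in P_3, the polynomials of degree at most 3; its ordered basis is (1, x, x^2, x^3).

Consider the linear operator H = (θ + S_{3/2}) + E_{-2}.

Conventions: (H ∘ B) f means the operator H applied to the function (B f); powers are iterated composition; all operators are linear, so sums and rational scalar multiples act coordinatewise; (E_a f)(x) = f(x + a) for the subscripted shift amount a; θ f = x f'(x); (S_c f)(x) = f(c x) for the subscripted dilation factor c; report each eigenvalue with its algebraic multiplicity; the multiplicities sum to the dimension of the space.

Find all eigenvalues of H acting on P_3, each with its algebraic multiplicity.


image of 1: 2
image of x: (7/2)x - 2
image of x^2: (21/4)x^2 - 4x + 4
image of x^3: (59/8)x^3 - 6x^2 + 12x - 8
the matrix is upper triangular; its diagonal is (2, 7/2, 21/4, 59/8)
for a triangular matrix the eigenvalues are the diagonal entries, with algebraic multiplicity their repetition count

λ = 2 (multiplicity 1), λ = 7/2 (multiplicity 1), λ = 21/4 (multiplicity 1), λ = 59/8 (multiplicity 1)


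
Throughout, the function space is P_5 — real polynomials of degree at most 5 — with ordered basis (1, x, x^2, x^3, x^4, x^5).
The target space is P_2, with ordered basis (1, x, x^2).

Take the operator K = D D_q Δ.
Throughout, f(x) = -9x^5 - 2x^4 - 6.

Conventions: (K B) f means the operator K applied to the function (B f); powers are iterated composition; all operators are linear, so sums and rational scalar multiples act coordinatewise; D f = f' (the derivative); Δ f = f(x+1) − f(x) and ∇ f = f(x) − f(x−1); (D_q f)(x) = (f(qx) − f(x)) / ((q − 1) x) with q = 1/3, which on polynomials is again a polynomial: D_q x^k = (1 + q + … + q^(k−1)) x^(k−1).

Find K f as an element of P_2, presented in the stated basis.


Δ f = -45x^4 - 98x^3 - 102x^2 - 53x - 11
D_q Δ f = -(200/3)x^3 - (1274/9)x^2 - 136x - 53
D D_q Δ f = -200x^2 - (2548/9)x - 136

the result is g(x) = -200x^2 - (2548/9)x - 136


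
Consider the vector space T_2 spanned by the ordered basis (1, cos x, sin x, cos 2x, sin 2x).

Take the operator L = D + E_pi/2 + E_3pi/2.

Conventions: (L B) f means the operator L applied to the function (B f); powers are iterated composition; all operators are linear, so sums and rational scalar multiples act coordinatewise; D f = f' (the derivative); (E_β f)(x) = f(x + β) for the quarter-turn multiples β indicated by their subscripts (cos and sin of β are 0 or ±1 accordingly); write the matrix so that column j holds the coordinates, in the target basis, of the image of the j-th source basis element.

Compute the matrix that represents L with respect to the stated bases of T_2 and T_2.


image of 1: 2
image of cos x: -sin x
image of sin x: cos x
image of cos 2x: -2cos 2x - 2sin 2x
image of sin 2x: 2cos 2x - 2sin 2x
each image's coordinates form column j of the matrix

the matrix is [[2, 0, 0, 0, 0]; [0, 0, 1, 0, 0]; [0, -1, 0, 0, 0]; [0, 0, 0, -2, 2]; [0, 0, 0, -2, -2]] (rows listed top to bottom)


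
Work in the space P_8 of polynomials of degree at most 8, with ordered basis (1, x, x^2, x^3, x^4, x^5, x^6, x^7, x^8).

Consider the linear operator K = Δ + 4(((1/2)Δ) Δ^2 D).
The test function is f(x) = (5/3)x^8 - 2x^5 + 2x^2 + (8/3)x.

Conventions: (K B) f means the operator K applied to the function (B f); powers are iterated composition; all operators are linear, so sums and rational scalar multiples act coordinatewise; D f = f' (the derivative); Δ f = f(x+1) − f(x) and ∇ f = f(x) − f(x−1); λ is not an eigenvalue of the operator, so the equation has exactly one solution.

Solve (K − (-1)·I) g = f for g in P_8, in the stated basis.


the result is g(x) = (5/3)x^8 - (40/3)x^7 + (140/3)x^6 - (286/3)x^5 - (16420/3)x^4 + (33260/3)x^3 - (50194/3)x^2 + (34966/3)x + 265203

write g with unknown coordinates in the stated basis and equate coefficients in (K − (-1)·I) g = f
solving from the highest basis element down gives g = (5/3)x^8 - (40/3)x^7 + (140/3)x^6 - (286/3)x^5 - (16420/3)x^4 + (33260/3)x^3 - (50194/3)x^2 + (34966/3)x + 265203
check: K g = (40/3)x^7 - (140/3)x^6 + (280/3)x^5 + (16420/3)x^4 - (33260/3)x^3 + (50200/3)x^2 - (34958/3)x - 265203
so K g − (-1)·g = (5/3)x^8 - 2x^5 + 2x^2 + (8/3)x = f ✓


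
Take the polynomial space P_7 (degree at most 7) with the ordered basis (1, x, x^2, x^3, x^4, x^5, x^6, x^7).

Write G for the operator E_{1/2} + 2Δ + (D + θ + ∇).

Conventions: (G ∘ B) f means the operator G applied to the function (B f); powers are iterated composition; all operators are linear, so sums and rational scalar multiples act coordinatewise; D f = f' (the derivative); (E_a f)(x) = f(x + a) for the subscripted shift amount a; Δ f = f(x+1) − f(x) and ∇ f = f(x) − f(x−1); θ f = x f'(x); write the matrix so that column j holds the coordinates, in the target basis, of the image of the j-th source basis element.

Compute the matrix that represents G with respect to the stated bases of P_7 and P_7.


the matrix is [[1, 9/2, 5/4, 25/8, 17/16, 97/32, 65/64, 385/128]; [0, 2, 9, 15/4, 25/2, 85/16, 291/16, 455/64]; [0, 0, 3, 27/2, 15/2, 125/4, 255/16, 2037/32]; [0, 0, 0, 4, 18, 25/2, 125/2, 595/16]; [0, 0, 0, 0, 5, 45/2, 75/4, 875/8]; [0, 0, 0, 0, 0, 6, 27, 105/4]; [0, 0, 0, 0, 0, 0, 7, 63/2]; [0, 0, 0, 0, 0, 0, 0, 8]] (rows listed top to bottom)

image of 1: 1
image of x: 2x + 9/2
image of x^2: 3x^2 + 9x + 5/4
image of x^3: 4x^3 + (27/2)x^2 + (15/4)x + 25/8
image of x^4: 5x^4 + 18x^3 + (15/2)x^2 + (25/2)x + 17/16
image of x^5: 6x^5 + (45/2)x^4 + (25/2)x^3 + (125/4)x^2 + (85/16)x + 97/32
image of x^6: 7x^6 + 27x^5 + (75/4)x^4 + (125/2)x^3 + (255/16)x^2 + (291/16)x + 65/64
image of x^7: 8x^7 + (63/2)x^6 + (105/4)x^5 + (875/8)x^4 + (595/16)x^3 + (2037/32)x^2 + (455/64)x + 385/128
each image's coordinates form column j of the matrix


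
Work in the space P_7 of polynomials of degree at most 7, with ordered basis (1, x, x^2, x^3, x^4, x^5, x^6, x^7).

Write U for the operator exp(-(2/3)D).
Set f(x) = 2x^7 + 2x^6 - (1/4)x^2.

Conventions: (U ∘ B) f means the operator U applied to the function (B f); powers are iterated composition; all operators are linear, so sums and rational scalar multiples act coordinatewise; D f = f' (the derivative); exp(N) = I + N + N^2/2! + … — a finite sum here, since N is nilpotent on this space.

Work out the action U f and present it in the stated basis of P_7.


order-1 term: -(28/3)x^6 - 8x^5 + (1/3)x
order-2 term: (56/3)x^5 + (40/3)x^4 - 1/9
order-3 term: -(560/27)x^4 - (320/27)x^3
order-4 term: (1120/81)x^3 + (160/27)x^2
order-5 term: -(448/81)x^2 - (128/81)x
order-6 term: (896/729)x + 128/729
order-7 term: -256/2187
the series for exp(-(2/3)D) f terminates at order 7
exp(-(2/3)D) f = 2x^7 - (22/3)x^6 + (32/3)x^5 - (200/27)x^4 + (160/81)x^3 + (47/324)x^2 - (13/729)x - 115/2187

g(x) = 2x^7 - (22/3)x^6 + (32/3)x^5 - (200/27)x^4 + (160/81)x^3 + (47/324)x^2 - (13/729)x - 115/2187


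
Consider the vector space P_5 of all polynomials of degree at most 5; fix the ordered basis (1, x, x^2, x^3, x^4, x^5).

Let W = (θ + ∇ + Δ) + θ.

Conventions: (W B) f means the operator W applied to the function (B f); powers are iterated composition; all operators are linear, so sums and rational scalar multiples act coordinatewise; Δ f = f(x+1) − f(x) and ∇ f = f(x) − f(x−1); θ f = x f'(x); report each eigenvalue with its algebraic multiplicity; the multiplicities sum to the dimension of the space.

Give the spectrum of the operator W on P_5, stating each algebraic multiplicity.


λ = 0 (multiplicity 1), λ = 2 (multiplicity 1), λ = 4 (multiplicity 1), λ = 6 (multiplicity 1), λ = 8 (multiplicity 1), λ = 10 (multiplicity 1)

image of 1: 0
image of x: 2x + 2
image of x^2: 4x^2 + 4x
image of x^3: 6x^3 + 6x^2 + 2
image of x^4: 8x^4 + 8x^3 + 8x
image of x^5: 10x^5 + 10x^4 + 20x^2 + 2
the matrix is upper triangular; its diagonal is (0, 2, 4, 6, 8, 10)
for a triangular matrix the eigenvalues are the diagonal entries, with algebraic multiplicity their repetition count


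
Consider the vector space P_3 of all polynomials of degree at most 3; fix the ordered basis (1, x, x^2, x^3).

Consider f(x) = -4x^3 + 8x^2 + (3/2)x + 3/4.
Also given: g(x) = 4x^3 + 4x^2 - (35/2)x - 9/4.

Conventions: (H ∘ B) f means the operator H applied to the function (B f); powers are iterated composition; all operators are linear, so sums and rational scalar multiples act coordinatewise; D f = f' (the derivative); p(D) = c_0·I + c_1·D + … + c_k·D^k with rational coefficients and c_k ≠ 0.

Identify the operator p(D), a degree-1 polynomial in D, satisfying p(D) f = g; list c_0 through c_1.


p(D) = -I − D, i.e. c_0 = -1, c_1 = -1

D^0 f = -4x^3 + 8x^2 + (3/2)x + 3/4
D^1 f = -12x^2 + 16x + 3/2
matching coefficients of g against c_0 f + c_1 Df + … from the top degree down determines the c_i
solution: c_0 = -1, c_1 = -1
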